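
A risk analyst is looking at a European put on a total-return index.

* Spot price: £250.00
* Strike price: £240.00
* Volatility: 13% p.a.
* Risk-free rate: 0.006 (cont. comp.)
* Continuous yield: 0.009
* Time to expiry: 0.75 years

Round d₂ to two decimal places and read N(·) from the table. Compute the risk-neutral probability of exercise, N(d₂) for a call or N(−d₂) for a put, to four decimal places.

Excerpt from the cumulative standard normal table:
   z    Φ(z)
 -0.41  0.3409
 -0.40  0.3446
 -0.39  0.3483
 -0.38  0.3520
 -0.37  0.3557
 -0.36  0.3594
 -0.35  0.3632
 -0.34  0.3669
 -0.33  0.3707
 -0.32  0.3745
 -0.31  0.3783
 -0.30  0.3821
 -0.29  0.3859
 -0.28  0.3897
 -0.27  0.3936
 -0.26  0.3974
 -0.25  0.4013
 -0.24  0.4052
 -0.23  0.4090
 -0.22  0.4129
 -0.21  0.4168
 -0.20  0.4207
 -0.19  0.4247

0.3859

σ√T = 0.13·√0.75 = 0.1126
d₁ = [ln(250/240) + (0.006 − 0.009 + 0.13²/2)·0.75] / 0.1126 = [0.0408 + 0.0041] / 0.1126 = 0.3989 → 0.40
d₂ = d₁ − σ√T = 0.3989 − 0.1126 = 0.2863 → 0.29
Risk-neutral Pr[S_T < K] = N(−d₂) = N(-0.29) = 0.3859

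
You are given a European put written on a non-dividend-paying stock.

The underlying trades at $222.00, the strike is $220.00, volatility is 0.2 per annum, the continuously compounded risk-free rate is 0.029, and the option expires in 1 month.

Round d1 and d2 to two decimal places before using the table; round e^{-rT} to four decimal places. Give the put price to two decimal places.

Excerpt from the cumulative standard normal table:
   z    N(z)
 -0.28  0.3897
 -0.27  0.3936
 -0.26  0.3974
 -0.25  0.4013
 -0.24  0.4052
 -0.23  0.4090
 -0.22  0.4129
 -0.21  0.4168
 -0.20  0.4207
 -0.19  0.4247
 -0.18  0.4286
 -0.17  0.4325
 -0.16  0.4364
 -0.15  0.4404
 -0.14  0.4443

T = 0.08333;  σ√T = 0.0577
d₁ = [ln(222/220) + (0.029 + 0.2²/2)·0.08333] / 0.0577 = [0.0090 + 0.0041] / 0.0577 = 0.2275 → 0.23
d₂ = d₁ − σ√T = 0.2275 − 0.0577 = 0.1697 → 0.17
exp(−rT) = exp(−0.029·0.08333) = 0.9976
N(−d₂) = N(-0.17) = 0.4325;  N(−d₁) = N(-0.23) = 0.4090
P = 220·0.9976·0.4325 − 222·0.4090 = 94.9216 − 90.7980 = 4.1236

$4.12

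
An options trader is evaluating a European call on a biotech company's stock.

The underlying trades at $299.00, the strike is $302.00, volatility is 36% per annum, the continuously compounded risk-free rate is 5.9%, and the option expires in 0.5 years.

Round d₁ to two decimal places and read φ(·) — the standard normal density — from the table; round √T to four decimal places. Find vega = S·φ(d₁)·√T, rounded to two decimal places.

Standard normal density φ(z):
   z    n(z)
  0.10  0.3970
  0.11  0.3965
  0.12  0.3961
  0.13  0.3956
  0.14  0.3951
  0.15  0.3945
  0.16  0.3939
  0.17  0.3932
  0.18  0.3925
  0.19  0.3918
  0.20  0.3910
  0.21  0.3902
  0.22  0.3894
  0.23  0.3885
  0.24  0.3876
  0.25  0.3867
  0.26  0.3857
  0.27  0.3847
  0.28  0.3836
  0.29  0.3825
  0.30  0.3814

82.67

σ√T = 0.36·√0.5 = 0.2546
d₁ = [ln(299/302) + (0.059 + 0.36²/2)·0.5] / 0.2546 = [-0.0100 + 0.0619] / 0.2546 = 0.2039 ⇒ 0.20
√T = √0.5 = 0.7071
φ(d₁) = φ(0.20) = 0.3910
vega = S·φ(d₁)·√T = 299·0.3910·0.7071 = 82.6664
(Vega is the same for a European call and put with the same parameters.)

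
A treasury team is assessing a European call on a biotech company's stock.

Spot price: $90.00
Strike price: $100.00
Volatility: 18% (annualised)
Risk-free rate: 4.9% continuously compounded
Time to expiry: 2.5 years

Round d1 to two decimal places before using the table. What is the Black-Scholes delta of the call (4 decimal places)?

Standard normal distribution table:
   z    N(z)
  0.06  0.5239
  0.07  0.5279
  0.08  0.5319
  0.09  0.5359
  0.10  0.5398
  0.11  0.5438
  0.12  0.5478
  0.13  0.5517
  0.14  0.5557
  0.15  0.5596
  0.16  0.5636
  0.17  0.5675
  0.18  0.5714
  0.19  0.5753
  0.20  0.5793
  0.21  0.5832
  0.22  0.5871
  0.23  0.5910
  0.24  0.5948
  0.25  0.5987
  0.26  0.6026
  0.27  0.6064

0.5793

σ√T = 0.18·√2.5 = 0.2846
d₁ = [ln(90/100) + (0.049 + ½·0.18²)·2.5] / (σ√T) = (-0.1054 + 0.1630) / 0.2846 = 0.2025 which rounds to 0.20
N(d₁) = N(0.20) = 0.5793
Δ_call = N(d₁) = 0.5793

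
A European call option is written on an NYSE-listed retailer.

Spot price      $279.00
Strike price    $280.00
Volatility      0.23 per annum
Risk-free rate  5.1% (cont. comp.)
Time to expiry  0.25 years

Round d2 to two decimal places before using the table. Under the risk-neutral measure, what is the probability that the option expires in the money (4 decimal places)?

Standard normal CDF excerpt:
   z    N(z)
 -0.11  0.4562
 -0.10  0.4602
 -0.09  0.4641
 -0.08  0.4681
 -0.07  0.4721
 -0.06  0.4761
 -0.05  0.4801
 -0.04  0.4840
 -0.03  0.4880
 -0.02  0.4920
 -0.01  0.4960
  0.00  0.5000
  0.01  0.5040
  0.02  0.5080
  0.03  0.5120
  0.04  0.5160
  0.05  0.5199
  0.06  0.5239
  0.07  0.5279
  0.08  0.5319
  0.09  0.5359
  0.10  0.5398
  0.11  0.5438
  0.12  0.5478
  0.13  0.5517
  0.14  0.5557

0.5080

σ√T = 0.23·√0.25 = 0.1150
d₁ = [ln(279/280) + (0.051 + 0.23²/2)·0.25] / 0.1150 = [-0.0036 + 0.0194] / 0.1150 = 0.1373 ≈ 0.14
d₂ = d₁ − σ√T = 0.1373 − 0.1150 = 0.0223 ≈ 0.02
Risk-neutral Pr[S_T > K] = N(d₂) = N(0.02) = 0.5080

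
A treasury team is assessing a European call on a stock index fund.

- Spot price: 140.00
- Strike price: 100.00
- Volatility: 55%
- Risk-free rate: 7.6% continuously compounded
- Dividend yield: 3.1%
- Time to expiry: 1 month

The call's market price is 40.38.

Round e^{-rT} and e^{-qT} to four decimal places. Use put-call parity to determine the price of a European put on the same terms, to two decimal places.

e^(−qT) = e^(−0.031·0.08333) = 0.9974;  e^(−rT) = e^(−0.076·0.08333) = 0.9937
Put-call parity: C − P = S·e^(−qT) − K·e^(−rT) = 140·0.9974 − 100·0.9937 = 139.6360 − 99.3700 = 40.2660
P = C − (C − P) = 40.38 − (40.2660) = 0.1140

0.11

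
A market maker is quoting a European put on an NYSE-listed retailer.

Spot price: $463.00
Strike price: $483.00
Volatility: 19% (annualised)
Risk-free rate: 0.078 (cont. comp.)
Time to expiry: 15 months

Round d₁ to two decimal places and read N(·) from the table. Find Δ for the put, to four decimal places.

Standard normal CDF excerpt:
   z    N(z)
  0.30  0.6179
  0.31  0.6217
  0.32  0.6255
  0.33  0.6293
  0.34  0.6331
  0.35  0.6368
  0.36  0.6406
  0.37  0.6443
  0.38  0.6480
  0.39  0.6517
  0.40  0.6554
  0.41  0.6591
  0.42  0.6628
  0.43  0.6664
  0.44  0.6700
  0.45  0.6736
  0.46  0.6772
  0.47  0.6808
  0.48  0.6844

σ√T = 0.19 × 1.1180 = 0.2124
d₁ = [ln(463/483) + (0.078 + ½·0.19²)·1.25] / (σ√T) = (-0.0423 + 0.1201) / 0.2124 = 0.3661 → 0.37
N(d₁) = N(0.37) = 0.6443
Δ_put = N(d₁) − 1 = 0.6443 − 1 = -0.3557

-0.3557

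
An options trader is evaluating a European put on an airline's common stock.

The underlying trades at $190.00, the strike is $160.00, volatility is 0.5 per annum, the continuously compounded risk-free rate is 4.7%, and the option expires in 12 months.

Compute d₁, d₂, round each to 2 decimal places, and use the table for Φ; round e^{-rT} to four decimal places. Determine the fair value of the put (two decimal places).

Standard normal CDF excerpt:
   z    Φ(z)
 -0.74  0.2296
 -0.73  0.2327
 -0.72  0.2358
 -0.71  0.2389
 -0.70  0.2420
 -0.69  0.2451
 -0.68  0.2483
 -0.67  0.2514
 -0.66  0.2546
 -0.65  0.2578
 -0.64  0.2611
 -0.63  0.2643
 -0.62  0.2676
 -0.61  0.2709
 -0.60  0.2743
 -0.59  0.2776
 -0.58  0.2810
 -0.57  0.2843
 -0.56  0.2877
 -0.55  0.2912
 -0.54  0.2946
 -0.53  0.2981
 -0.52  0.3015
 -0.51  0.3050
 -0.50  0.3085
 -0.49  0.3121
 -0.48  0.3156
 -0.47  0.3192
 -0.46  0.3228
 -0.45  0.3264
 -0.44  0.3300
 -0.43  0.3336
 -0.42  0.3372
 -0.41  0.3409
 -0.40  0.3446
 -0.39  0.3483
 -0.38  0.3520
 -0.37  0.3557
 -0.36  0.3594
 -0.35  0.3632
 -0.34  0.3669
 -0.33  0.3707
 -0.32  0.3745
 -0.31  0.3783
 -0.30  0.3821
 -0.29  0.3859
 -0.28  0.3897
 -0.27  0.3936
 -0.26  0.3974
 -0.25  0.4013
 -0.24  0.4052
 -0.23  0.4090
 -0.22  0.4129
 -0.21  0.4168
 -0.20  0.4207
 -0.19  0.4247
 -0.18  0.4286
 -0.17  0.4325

$18.26

σ√T = 0.5·√1 = 0.5000
d₁ = [ln(190/160) + (0.047 + 0.5²/2)·1] / 0.5000 = [0.1719 + 0.1720] / 0.5000 = 0.6877 which rounds to 0.69
d₂ = d₁ − σ√T = 0.6877 − 0.5000 = 0.1877 which rounds to 0.19
exp(−rT) = exp(−0.047·1) = 0.9541
N(−d₂) = N(-0.19) = 0.4247;  N(−d₁) = N(-0.69) = 0.2451
P = 160·0.9541·0.4247 − 190·0.2451 = 64.8330 − 46.5690 = 18.2640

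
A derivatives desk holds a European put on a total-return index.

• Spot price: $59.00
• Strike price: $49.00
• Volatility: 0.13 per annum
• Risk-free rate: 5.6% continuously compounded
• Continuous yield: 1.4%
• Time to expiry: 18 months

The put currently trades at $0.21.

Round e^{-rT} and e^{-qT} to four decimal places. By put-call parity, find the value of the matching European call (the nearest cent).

e^(−qT) = e^(−0.014·1.5) = 0.9792;  e^(−rT) = e^(−0.056·1.5) = 0.9194
Put-call parity: C − P = S·e^(−qT) − K·e^(−rT) = 59·0.9792 − 49·0.9194 = 57.7728 − 45.0506 = 12.7222
C = P + (C − P) = 0.21 + (12.7222) = 12.9322

$12.93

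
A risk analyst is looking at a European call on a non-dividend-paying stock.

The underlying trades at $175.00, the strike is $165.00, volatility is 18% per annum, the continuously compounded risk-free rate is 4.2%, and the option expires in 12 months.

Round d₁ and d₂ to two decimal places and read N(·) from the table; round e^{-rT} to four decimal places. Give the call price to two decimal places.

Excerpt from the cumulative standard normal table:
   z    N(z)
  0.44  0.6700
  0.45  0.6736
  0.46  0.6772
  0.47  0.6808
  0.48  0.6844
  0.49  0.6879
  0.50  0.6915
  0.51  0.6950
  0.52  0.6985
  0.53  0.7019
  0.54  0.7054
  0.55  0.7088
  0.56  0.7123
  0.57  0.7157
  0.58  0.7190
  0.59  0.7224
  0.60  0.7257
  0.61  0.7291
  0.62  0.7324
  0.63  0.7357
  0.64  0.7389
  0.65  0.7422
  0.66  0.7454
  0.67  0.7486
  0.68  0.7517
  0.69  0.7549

$22.17

σ√T = 0.18·√1 = 0.1800
d₁ = [ln(175/165) + (0.042 + 0.18²/2)·1] / 0.1800 = [0.0588 + 0.0582] / 0.1800 = 0.6502 → 0.65
d₂ = d₁ − σ√T = 0.6502 − 0.1800 = 0.4702 → 0.47
exp(−rT) = exp(−0.042·1) = 0.9589
C = 175·N(0.65) − 165·0.9589·N(0.47) = 175·0.7422 − 165·0.9589·0.6808 = 129.8850 − 107.7152 = 22.1698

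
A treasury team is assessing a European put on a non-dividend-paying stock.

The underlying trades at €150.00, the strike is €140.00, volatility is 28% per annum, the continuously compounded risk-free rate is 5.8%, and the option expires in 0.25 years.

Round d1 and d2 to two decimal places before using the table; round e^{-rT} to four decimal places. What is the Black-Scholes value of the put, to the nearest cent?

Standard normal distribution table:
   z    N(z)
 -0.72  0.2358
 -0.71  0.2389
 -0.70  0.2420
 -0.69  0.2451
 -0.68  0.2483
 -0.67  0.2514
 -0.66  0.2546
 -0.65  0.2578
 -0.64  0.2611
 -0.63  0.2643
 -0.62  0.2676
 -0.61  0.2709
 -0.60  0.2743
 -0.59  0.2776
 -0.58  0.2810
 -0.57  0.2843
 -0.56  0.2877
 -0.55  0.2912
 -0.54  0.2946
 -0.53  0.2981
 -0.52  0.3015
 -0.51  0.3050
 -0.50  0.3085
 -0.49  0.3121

T = 0.25;  σ√T = 0.1400
d₁ = [ln(150/140) + (0.058 + ½·0.28²)·0.25] / (σ√T) = (0.0690 + 0.0243) / 0.1400 = 0.6664 → 0.67
d₂ = 0.6664 − 0.1400 = 0.5264 → 0.53
e^(−rT) = e^(−0.058·0.25) = 0.9856
N(−d₂) = N(-0.53) = 0.2981;  N(−d₁) = N(-0.67) = 0.2514
P = 140·0.9856·0.2981 − 150·0.2514 = 41.1330 − 37.7100 = 3.4230

€3.42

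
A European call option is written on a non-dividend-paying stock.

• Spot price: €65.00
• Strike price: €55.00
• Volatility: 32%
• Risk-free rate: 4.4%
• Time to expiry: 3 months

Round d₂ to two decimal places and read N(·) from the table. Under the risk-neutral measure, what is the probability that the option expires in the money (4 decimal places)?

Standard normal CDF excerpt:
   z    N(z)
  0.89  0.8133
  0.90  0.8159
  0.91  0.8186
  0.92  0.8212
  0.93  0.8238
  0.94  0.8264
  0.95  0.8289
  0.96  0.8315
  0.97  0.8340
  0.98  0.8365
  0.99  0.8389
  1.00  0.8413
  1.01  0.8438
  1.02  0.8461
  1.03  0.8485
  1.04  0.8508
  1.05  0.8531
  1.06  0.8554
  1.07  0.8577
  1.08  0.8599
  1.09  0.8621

σ√T = 0.32 × 0.5000 = 0.1600
d₁ = [ln(65/55) + (0.044 + ½·0.32²)·0.25] / (σ√T) = (0.1671 + 0.0238) / 0.1600 = 1.1928 → 1.19
d₂ = 1.1928 − 0.1600 = 1.0328 → 1.03
Risk-neutral Pr[S_T > K] = N(d₂) = N(1.03) = 0.8485

0.8485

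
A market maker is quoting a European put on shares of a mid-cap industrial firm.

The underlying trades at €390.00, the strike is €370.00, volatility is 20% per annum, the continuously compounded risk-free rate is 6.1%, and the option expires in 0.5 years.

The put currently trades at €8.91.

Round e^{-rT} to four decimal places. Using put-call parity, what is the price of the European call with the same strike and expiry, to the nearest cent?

€40.01

exp(−rT) = exp(−0.061·0.5) = 0.9700
Put-call parity: C − P = S − K·e^(−rT) = 390 − 370·0.9700 = 390 − 358.9000 = 31.1000
C = P + (C − P) = 8.91 + (31.1000) = 40.0100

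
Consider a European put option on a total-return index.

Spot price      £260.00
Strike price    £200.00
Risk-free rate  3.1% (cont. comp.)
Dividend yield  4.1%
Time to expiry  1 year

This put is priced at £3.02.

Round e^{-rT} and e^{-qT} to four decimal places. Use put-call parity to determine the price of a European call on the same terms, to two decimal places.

£58.67

exp(−qT) = exp(−0.041·1) = 0.9598;  exp(−rT) = exp(−0.031·1) = 0.9695
Put-call parity: C − P = S·e^(−qT) − K·e^(−rT) = 260·0.9598 − 200·0.9695 = 249.5480 − 193.9000 = 55.6480
C = P + (C − P) = 3.02 + (55.6480) = 58.6680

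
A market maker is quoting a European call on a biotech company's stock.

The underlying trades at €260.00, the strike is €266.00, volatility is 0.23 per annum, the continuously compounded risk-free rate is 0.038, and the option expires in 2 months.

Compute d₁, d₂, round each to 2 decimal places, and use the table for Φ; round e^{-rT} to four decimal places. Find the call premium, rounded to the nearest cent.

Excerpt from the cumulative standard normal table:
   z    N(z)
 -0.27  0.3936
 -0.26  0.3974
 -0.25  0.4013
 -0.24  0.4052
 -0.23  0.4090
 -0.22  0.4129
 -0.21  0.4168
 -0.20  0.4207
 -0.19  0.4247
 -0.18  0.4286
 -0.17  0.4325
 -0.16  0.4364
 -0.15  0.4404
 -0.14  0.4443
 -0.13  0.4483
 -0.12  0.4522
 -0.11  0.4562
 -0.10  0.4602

σ√T = 0.23·√0.1667 = 0.0939
d₁ = [ln(260/266) + (0.038 + 0.23²/2)·0.1667] / 0.0939 = [-0.0228 + 0.0107] / 0.0939 = -0.1286 → -0.13
d₂ = d₁ − σ√T = -0.1286 − 0.0939 = -0.2225 → -0.22
e^(−rT) = e^(−0.038·0.1667) = 0.9937
N(d₁) = N(-0.13) = 0.4483;  N(d₂) = N(-0.22) = 0.4129
C = 260·0.4483 − 266·0.9937·0.4129 = 116.5580 − 109.1395 = 7.4185

€7.42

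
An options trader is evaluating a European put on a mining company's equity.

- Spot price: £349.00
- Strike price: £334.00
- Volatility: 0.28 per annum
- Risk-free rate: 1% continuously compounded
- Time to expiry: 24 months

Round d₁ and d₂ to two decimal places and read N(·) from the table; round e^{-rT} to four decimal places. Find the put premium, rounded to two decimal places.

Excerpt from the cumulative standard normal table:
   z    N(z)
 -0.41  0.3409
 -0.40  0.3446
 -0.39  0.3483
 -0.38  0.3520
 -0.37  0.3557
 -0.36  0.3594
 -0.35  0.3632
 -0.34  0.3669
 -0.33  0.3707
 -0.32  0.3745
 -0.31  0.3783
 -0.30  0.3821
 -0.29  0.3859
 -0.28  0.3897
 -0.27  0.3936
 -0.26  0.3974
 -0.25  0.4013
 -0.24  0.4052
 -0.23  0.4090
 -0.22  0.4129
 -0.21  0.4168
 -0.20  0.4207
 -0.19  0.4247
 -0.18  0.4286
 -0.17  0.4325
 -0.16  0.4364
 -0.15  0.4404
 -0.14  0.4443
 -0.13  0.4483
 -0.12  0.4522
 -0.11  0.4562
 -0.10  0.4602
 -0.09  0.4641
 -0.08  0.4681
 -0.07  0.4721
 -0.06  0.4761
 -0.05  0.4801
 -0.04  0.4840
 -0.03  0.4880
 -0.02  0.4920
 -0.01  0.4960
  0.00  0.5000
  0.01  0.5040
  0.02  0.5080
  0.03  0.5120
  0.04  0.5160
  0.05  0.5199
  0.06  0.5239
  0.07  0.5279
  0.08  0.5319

σ√T = 0.28·√2 = 0.3960
d₁ = [ln(349/334) + (0.01 + ½·0.28²)·2] / (σ√T) = (0.0439 + 0.0984) / 0.3960 = 0.3594 ⇒ 0.36
d₂ = 0.3594 − 0.3960 = -0.0365 ⇒ -0.04
exp(−rT) = exp(−0.01·2) = 0.9802
P = 334·0.9802·N(0.04) − 349·N(-0.36) = 334·0.9802·0.5160 − 349·0.3594 = 168.9316 − 125.4306 = 43.5010

£43.50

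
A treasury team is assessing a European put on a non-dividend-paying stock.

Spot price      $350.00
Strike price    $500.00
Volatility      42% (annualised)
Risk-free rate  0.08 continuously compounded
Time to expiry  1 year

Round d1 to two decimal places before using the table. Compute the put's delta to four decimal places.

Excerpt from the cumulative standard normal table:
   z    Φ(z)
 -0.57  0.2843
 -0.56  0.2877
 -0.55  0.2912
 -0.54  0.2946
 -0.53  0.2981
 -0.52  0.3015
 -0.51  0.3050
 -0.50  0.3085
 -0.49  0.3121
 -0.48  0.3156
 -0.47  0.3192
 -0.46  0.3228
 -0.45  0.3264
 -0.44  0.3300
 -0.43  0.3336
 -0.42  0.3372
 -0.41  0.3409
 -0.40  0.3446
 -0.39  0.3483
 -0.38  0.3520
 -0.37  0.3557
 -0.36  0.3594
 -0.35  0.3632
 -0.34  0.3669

σ√T = 0.42 × 1.0000 = 0.4200
d₁ = [ln(350/500) + (0.08 + 0.42²/2)·1] / 0.4200 = [-0.3567 + 0.1682] / 0.4200 = -0.4487 ≈ -0.45
N(d₁) = N(-0.45) = 0.3264
Δ_put = N(d₁) − 1 = 0.3264 − 1 = -0.6736

-0.6736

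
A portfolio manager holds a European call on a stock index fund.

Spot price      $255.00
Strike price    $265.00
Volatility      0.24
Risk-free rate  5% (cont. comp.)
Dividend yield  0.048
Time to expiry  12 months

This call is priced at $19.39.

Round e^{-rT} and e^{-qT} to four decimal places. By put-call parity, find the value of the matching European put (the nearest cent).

$28.42

e^(−qT) = e^(−0.048·1) = 0.9531;  e^(−rT) = e^(−0.05·1) = 0.9512
Put-call parity: C − P = S·e^(−qT) − K·e^(−rT) = 255·0.9531 − 265·0.9512 = 243.0405 − 252.0680 = -9.0275
P = C − (C − P) = 19.39 − (-9.0275) = 28.4175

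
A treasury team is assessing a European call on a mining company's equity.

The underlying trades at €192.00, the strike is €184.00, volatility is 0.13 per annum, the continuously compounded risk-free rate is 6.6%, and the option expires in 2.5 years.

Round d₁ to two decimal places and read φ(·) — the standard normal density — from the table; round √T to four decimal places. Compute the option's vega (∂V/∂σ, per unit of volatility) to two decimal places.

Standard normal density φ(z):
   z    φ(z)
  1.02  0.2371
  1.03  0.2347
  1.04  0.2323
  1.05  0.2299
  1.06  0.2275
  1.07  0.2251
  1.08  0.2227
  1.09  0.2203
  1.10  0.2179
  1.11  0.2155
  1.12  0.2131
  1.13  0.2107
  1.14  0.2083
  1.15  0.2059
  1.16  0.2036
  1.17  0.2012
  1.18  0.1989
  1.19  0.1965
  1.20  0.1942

65.42

T = 2.5;  σ√T = 0.2055
d₁ = [ln(192/184) + (0.066 + 0.13²/2)·2.5] / 0.2055 = [0.0426 + 0.1861] / 0.2055 = 1.1126 ≈ 1.11
√T = √2.5 = 1.5811
φ(d₁) = φ(1.11) = 0.2155
vega = S·φ(d₁)·√T = 192·0.2155·1.5811 = 65.4196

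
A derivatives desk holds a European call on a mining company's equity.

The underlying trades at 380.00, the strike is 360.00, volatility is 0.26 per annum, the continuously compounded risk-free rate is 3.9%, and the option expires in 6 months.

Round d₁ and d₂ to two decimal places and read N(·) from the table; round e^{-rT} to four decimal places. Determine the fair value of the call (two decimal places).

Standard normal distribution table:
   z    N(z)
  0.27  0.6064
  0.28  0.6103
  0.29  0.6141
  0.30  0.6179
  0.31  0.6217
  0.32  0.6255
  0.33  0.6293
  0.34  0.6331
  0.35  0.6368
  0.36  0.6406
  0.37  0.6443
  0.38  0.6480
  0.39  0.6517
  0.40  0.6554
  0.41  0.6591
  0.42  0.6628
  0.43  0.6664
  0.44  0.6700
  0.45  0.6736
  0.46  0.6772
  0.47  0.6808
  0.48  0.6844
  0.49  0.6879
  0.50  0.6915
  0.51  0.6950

σ√T = 0.26 × 0.7071 = 0.1838
d₁ = [ln(380/360) + (0.039 + 0.26²/2)·0.5] / 0.1838 = [0.0541 + 0.0364] / 0.1838 = 0.4921 which rounds to 0.49
d₂ = d₁ − σ√T = 0.4921 − 0.1838 = 0.3082 which rounds to 0.31
exp(−rT) = exp(−0.039·0.5) = 0.9807
C = 380·N(0.49) − 360·0.9807·N(0.31) = 380·0.6879 − 360·0.9807·0.6217 = 261.4020 − 219.4924 = 41.9096

41.91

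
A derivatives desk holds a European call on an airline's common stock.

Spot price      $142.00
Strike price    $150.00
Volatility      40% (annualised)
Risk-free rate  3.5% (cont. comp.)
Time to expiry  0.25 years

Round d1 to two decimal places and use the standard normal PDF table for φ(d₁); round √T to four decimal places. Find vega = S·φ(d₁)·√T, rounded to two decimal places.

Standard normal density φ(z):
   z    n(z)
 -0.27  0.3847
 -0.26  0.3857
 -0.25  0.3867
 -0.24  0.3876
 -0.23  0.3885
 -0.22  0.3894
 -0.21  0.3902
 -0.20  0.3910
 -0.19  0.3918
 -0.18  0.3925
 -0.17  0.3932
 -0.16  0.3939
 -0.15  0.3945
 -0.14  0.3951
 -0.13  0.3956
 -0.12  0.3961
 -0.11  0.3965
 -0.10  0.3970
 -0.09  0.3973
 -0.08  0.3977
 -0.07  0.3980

T = 0.25;  σ√T = 0.2000
d₁ = [ln(142/150) + (0.035 + 0.4²/2)·0.25] / 0.2000 = [-0.0548 + 0.0288] / 0.2000 = -0.1303 ≈ -0.13
√T = √0.25 = 0.5000
φ(d₁) = φ(-0.13) = 0.3956
vega = S·φ(d₁)·√T = 142·0.3956·0.5000 = 28.0876

28.09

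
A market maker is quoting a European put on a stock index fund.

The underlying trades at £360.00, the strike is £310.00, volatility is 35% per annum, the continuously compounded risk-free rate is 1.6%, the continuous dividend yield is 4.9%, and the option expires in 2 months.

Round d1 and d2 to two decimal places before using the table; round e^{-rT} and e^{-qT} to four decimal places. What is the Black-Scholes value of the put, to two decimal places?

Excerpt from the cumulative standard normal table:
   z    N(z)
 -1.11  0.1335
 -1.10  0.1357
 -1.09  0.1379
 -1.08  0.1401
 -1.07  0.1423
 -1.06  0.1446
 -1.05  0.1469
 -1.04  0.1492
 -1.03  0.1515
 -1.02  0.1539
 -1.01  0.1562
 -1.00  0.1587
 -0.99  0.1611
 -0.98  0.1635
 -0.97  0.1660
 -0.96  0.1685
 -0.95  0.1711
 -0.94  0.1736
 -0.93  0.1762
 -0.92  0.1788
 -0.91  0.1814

£3.64

σ√T = 0.35·√0.1667 = 0.1429
d₁ = [ln(360/310) + (0.016 − 0.049 + ½·0.35²)·0.1667] / (σ√T) = (0.1495 + 0.0047) / 0.1429 = 1.0795 ≈ 1.08
d₂ = 1.0795 − 0.1429 = 0.9366 ≈ 0.94
exp(−qT) = exp(−0.049·0.1667) = 0.9919;  exp(−rT) = exp(−0.016·0.1667) = 0.9973
P = 310·0.9973·N(-0.94) − 360·0.9919·N(-1.08) = 310·0.9973·0.1736 − 360·0.9919·0.1401 = 53.6707 − 50.0275 = 3.6432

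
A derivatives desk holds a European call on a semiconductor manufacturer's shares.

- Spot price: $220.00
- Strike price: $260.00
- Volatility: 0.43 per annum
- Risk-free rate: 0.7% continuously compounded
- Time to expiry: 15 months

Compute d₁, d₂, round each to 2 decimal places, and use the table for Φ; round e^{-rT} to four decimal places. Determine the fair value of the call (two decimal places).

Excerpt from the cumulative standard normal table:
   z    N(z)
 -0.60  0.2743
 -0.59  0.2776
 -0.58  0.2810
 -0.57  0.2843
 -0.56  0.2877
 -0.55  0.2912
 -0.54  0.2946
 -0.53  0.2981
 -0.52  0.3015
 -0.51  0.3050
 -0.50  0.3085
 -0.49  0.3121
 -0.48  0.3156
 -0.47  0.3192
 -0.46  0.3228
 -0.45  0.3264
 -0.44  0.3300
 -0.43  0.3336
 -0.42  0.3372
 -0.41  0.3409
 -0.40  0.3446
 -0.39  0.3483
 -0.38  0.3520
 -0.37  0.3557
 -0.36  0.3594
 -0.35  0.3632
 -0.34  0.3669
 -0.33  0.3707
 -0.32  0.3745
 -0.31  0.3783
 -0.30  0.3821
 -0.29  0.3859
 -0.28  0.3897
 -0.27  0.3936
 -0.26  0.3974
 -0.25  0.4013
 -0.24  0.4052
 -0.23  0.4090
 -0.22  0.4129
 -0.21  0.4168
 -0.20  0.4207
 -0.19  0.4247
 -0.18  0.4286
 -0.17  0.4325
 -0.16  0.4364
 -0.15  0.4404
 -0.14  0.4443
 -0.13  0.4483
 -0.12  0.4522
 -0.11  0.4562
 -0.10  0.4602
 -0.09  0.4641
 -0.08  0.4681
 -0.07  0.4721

T = 1.25;  σ√T = 0.4808
d₁ = [ln(220/260) + (0.007 + 0.43²/2)·1.25] / 0.4808 = [-0.1671 + 0.1243] / 0.4808 = -0.0889 → -0.09
d₂ = d₁ − σ√T = -0.0889 − 0.4808 = -0.5697 → -0.57
e^(−rT) = e^(−0.007·1.25) = 0.9913
N(d₁) = N(-0.09) = 0.4641;  N(d₂) = N(-0.57) = 0.2843
C = 220·0.4641 − 260·0.9913·0.2843 = 102.1020 − 73.2749 = 28.8271

$28.83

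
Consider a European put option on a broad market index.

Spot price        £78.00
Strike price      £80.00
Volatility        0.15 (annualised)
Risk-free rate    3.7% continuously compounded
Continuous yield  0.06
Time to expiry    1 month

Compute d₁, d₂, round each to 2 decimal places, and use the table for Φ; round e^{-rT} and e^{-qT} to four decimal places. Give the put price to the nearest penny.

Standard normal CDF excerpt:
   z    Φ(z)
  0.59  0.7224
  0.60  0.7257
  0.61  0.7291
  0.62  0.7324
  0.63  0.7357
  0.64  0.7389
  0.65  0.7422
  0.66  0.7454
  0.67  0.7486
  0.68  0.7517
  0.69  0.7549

£2.61

σ√T = 0.15·√0.08333 = 0.0433
d₁ = [ln(78/80) + (0.037 − 0.06 + ½·0.15²)·0.08333] / (σ√T) = (-0.0253 − 0.0010) / 0.0433 = -0.6073 → -0.61
d₂ = -0.6073 − 0.0433 = -0.6506 → -0.65
exp(−qT) = exp(−0.06·0.08333) = 0.9950;  exp(−rT) = exp(−0.037·0.08333) = 0.9969
P = 80·0.9969·N(0.65) − 78·0.9950·N(0.61) = 80·0.9969·0.7422 − 78·0.9950·0.7291 = 59.1919 − 56.5855 = 2.6065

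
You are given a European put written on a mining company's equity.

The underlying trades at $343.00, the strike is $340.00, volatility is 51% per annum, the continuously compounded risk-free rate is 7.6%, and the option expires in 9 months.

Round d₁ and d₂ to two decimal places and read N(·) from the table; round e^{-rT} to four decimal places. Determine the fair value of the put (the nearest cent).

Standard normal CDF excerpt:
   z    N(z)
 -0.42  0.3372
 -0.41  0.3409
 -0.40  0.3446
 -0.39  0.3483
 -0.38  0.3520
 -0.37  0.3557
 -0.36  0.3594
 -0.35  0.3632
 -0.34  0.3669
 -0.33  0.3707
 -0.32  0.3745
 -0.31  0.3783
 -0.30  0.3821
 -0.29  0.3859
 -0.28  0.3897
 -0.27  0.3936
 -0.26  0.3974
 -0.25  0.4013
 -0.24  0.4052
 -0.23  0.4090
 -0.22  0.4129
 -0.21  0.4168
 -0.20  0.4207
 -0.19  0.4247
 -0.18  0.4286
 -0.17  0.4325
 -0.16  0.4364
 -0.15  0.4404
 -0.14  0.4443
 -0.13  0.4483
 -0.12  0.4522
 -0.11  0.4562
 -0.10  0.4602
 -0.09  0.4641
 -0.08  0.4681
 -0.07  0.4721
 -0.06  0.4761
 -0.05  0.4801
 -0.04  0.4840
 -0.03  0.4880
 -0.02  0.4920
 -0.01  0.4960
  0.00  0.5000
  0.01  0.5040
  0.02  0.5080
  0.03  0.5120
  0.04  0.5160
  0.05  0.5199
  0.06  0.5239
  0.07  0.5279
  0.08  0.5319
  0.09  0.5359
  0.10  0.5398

$47.54

σ√T = 0.51 × 0.8660 = 0.4417
d₁ = [ln(343/340) + (0.076 + 0.51²/2)·0.75] / 0.4417 = [0.0088 + 0.1545] / 0.4417 = 0.3698 ⇒ 0.37
d₂ = d₁ − σ√T = 0.3698 − 0.4417 = -0.0719 ⇒ -0.07
e^(−rT) = e^(−0.076·0.75) = 0.9446
N(−d₂) = N(0.07) = 0.5279;  N(−d₁) = N(-0.37) = 0.3557
P = 340·0.9446·0.5279 − 343·0.3557 = 169.5425 − 122.0051 = 47.5374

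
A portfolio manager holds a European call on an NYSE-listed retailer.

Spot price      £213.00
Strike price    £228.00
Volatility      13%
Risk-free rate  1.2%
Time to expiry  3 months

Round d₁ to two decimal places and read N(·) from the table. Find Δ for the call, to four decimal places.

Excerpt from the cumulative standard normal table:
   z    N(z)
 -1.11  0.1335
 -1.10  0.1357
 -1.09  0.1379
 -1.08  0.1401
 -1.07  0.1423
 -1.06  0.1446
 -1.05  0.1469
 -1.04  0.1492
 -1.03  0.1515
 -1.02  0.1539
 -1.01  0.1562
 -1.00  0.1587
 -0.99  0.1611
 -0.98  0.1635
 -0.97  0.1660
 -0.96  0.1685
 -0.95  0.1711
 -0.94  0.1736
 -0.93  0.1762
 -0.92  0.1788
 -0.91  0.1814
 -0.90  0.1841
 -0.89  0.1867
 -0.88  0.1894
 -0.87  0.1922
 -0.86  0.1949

T = 0.25;  σ√T = 0.0650
d₁ = [ln(213/228) + (0.012 + 0.13²/2)·0.25] / 0.0650 = [-0.0681 + 0.0051] / 0.0650 = -0.9683 → -0.97
N(d₁) = N(-0.97) = 0.1660
Δ_call = N(d₁) = 0.1660

0.1660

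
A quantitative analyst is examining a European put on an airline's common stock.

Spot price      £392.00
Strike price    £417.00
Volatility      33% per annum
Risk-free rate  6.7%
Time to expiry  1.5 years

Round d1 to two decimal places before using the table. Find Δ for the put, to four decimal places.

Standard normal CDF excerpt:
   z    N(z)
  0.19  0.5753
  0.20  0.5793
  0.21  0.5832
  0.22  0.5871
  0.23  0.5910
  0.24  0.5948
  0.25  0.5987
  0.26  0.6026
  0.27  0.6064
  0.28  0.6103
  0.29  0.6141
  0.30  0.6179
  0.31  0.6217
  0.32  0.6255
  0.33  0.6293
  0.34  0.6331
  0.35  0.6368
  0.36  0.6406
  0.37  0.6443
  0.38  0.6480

-0.3821

σ√T = 0.33·√1.5 = 0.4042
d₁ = [ln(392/417) + (0.067 + 0.33²/2)·1.5] / 0.4042 = [-0.0618 + 0.1822] / 0.4042 = 0.2978 ≈ 0.30
N(d₁) = N(0.30) = 0.6179
Δ_put = N(d₁) − 1 = 0.6179 − 1 = -0.3821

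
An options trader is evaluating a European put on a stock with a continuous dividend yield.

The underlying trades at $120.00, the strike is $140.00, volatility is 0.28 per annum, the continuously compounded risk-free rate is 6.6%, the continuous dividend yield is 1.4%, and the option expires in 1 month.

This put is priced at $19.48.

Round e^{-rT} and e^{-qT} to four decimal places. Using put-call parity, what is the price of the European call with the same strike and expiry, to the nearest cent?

$0.11

exp(−qT) = exp(−0.014·0.08333) = 0.9988;  exp(−rT) = exp(−0.066·0.08333) = 0.9945
Put-call parity: C − P = S·e^(−qT) − K·e^(−rT) = 120·0.9988 − 140·0.9945 = 119.8560 − 139.2300 = -19.3740
C = P + (C − P) = 19.48 + (-19.3740) = 0.1060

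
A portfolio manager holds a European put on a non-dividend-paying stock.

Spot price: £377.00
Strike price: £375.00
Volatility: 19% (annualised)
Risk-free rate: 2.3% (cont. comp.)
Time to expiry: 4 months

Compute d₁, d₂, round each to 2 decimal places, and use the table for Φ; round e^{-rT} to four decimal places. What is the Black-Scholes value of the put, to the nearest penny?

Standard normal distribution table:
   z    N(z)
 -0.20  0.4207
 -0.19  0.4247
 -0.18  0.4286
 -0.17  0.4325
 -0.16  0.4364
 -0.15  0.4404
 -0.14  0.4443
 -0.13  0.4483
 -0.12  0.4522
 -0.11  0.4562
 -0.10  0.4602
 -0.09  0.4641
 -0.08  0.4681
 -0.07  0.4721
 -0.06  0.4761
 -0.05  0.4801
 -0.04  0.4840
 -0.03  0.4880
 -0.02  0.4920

£14.13

T = 0.3333;  σ√T = 0.1097
d₁ = [ln(377/375) + (0.023 + ½·0.19²)·0.3333] / (σ√T) = (0.0053 + 0.0137) / 0.1097 = 0.1732 ⇒ 0.17
d₂ = 0.1732 − 0.1097 = 0.0635 ⇒ 0.06
exp(−rT) = exp(−0.023·0.3333) = 0.9924
P = 375·0.9924·N(-0.06) − 377·N(-0.17) = 375·0.9924·0.4761 − 377·0.4325 = 177.1806 − 163.0525 = 14.1281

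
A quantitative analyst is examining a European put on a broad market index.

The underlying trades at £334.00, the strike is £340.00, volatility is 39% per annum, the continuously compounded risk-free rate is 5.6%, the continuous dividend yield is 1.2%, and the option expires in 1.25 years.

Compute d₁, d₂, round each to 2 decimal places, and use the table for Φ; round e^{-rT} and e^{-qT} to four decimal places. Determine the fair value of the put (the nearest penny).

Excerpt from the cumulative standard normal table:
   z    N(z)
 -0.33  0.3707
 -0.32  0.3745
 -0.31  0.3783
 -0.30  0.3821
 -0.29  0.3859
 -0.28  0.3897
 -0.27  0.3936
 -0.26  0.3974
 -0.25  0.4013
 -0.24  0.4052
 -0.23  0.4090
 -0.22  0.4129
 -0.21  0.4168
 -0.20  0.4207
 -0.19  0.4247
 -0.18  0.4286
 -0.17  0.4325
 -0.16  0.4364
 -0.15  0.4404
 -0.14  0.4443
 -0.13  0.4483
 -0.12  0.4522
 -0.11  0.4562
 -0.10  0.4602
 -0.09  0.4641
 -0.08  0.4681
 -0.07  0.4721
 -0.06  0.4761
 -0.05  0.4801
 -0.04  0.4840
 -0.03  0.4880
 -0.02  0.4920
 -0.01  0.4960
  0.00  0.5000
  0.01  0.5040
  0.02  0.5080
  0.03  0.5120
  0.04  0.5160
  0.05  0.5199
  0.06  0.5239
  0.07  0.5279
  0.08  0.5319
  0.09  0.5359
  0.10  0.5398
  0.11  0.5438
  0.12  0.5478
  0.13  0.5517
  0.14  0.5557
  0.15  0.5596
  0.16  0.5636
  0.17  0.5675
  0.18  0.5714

£49.18

T = 1.25;  σ√T = 0.4360
d₁ = [ln(334/340) + (0.056 − 0.012 + ½·0.39²)·1.25] / (σ√T) = (-0.0178 + 0.1501) / 0.4360 = 0.3033 ≈ 0.30
d₂ = 0.3033 − 0.4360 = -0.1327 ≈ -0.13
e^(−qT) = e^(−0.012·1.25) = 0.9851;  e^(−rT) = e^(−0.056·1.25) = 0.9324
N(−d₂) = N(0.13) = 0.5517;  N(−d₁) = N(-0.30) = 0.3821
P = 340·0.9324·0.5517 − 334·0.9851·0.3821 = 174.8977 − 125.7198 = 49.1779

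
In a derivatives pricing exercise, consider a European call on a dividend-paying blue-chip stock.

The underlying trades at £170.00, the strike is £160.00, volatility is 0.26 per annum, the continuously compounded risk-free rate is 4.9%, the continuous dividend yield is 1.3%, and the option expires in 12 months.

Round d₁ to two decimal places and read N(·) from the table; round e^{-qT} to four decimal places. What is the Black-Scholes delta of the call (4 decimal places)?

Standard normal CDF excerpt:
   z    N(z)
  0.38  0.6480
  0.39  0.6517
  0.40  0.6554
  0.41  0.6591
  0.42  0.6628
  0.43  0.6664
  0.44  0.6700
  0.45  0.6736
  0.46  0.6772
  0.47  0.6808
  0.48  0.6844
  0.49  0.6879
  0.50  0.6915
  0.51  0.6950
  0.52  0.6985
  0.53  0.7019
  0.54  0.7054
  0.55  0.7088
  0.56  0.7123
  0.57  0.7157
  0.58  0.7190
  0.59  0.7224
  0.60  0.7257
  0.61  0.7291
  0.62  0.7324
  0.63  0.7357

0.6826

σ√T = 0.26·√1 = 0.2600
d₁ = [ln(170/160) + (0.049 − 0.013 + 0.26²/2)·1] / 0.2600 = [0.0606 + 0.0698] / 0.2600 = 0.5016 ⇒ 0.50
N(d₁) = N(0.50) = 0.6915
Δ_call = e^(−qT)·N(d₁) = 0.9871·0.6915 = 0.6826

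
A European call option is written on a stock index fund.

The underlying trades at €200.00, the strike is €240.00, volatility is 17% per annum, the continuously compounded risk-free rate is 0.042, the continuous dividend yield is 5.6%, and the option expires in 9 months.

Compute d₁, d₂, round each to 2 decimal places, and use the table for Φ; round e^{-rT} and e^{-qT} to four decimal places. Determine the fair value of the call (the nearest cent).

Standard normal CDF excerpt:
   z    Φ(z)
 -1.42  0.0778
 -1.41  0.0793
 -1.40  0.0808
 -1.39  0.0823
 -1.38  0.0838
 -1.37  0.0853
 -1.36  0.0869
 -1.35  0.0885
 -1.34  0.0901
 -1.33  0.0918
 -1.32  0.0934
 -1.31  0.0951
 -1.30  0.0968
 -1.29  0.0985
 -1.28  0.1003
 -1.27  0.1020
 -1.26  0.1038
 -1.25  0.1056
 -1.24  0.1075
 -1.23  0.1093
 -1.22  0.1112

€1.13

T = 0.75;  σ√T = 0.1472
d₁ = [ln(200/240) + (0.042 − 0.056 + ½·0.17²)·0.75] / (σ√T) = (-0.1823 + 0.0003) / 0.1472 = -1.2361 which rounds to -1.24
d₂ = -1.2361 − 0.1472 = -1.3833 which rounds to -1.38
exp(−qT) = exp(−0.056·0.75) = 0.9589;  exp(−rT) = exp(−0.042·0.75) = 0.9690
C = 200·0.9589·N(-1.24) − 240·0.9690·N(-1.38) = 200·0.9589·0.1075 − 240·0.9690·0.0838 = 20.6164 − 19.4885 = 1.1278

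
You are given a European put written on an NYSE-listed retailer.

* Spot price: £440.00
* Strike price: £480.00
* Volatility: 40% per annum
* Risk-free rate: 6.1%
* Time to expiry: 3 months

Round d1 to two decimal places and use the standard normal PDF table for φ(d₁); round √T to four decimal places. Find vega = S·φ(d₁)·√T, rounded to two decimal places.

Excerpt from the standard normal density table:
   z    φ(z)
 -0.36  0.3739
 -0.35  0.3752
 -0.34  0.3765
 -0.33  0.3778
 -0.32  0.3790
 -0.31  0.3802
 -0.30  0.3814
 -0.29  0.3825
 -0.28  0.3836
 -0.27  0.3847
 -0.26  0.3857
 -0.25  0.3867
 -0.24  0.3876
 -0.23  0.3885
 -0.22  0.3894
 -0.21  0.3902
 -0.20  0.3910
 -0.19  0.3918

T = 0.25;  σ√T = 0.2000
d₁ = [ln(440/480) + (0.061 + 0.4²/2)·0.25] / 0.2000 = [-0.0870 + 0.0353] / 0.2000 = -0.2588 which rounds to -0.26
√T = √0.25 = 0.5000
φ(d₁) = φ(-0.26) = 0.3857
vega = S·φ(d₁)·√T = 440·0.3857·0.5000 = 84.8540

84.85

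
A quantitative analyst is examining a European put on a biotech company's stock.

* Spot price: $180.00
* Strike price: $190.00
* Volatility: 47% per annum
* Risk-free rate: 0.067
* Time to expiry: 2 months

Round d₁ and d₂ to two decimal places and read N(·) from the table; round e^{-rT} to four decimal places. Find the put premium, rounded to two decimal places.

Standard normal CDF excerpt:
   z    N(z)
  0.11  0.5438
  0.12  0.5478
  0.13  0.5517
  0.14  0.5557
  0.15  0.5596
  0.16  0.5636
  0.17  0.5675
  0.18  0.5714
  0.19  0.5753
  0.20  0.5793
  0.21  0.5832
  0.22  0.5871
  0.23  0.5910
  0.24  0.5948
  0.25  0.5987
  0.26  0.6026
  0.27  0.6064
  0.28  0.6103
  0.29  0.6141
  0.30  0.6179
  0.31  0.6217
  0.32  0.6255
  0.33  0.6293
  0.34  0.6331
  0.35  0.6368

T = 0.1667;  σ√T = 0.1919
d₁ = [ln(180/190) + (0.067 + 0.47²/2)·0.1667] / 0.1919 = [-0.0541 + 0.0296] / 0.1919 = -0.1276 ⇒ -0.13
d₂ = d₁ − σ√T = -0.1276 − 0.1919 = -0.3195 ⇒ -0.32
e^(−rT) = e^(−0.067·0.1667) = 0.9889
P = 190·0.9889·N(0.32) − 180·N(0.13) = 190·0.9889·0.6255 − 180·0.5517 = 117.5258 − 99.3060 = 18.2198

$18.22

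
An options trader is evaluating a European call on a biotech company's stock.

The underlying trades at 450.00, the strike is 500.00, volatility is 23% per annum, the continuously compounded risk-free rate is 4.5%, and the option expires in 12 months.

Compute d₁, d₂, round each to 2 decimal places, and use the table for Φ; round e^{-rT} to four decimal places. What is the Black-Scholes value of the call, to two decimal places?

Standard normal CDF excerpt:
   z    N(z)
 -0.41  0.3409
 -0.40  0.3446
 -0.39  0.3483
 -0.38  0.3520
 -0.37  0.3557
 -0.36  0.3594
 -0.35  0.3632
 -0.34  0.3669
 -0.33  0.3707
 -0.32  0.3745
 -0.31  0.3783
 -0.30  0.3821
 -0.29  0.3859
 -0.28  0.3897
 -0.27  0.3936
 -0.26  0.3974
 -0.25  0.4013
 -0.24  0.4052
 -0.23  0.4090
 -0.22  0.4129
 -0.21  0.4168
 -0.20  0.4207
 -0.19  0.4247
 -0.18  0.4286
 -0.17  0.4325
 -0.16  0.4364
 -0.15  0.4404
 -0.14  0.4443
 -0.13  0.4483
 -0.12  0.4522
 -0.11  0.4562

29.92

T = 1;  σ√T = 0.2300
d₁ = [ln(450/500) + (0.045 + ½·0.23²)·1] / (σ√T) = (-0.1054 + 0.0714) / 0.2300 = -0.1474 which rounds to -0.15
d₂ = -0.1474 − 0.2300 = -0.3774 which rounds to -0.38
e^(−rT) = e^(−0.045·1) = 0.9560
N(d₁) = N(-0.15) = 0.4404;  N(d₂) = N(-0.38) = 0.3520
C = 450·0.4404 − 500·0.9560·0.3520 = 198.1800 − 168.2560 = 29.9240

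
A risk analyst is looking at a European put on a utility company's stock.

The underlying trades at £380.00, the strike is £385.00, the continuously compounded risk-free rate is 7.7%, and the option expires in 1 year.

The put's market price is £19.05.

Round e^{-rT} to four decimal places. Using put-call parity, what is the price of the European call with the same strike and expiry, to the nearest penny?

exp(−rT) = exp(−0.077·1) = 0.9259
Put-call parity: C − P = S − K·e^(−rT) = 380 − 385·0.9259 = 380 − 356.4715 = 23.5285
C = P + (C − P) = 19.05 + (23.5285) = 42.5785

£42.58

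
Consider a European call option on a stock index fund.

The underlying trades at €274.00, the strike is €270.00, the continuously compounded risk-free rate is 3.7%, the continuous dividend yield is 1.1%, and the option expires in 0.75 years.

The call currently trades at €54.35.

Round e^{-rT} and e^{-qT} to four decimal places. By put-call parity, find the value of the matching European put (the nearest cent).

€45.20

exp(−qT) = exp(−0.011·0.75) = 0.9918;  exp(−rT) = exp(−0.037·0.75) = 0.9726
Put-call parity: C − P = S·e^(−qT) − K·e^(−rT) = 274·0.9918 − 270·0.9726 = 271.7532 − 262.6020 = 9.1512
P = C − (C − P) = 54.35 − (9.1512) = 45.1988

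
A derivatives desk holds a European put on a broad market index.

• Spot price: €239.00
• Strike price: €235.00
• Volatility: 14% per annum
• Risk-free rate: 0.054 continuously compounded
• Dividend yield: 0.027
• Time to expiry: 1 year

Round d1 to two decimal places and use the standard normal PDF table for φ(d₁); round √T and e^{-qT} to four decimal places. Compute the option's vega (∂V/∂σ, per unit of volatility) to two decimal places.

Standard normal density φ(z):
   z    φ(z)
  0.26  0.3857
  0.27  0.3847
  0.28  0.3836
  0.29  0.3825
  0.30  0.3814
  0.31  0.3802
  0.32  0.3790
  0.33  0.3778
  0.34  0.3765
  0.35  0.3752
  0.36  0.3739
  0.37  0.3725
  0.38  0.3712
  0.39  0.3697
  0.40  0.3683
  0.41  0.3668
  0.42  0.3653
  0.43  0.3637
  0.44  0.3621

σ√T = 0.14 × 1.0000 = 0.1400
d₁ = [ln(239/235) + (0.054 − 0.027 + 0.14²/2)·1] / 0.1400 = [0.0169 + 0.0368] / 0.1400 = 0.3834 → 0.38
√T = √1 = 1.0000
φ(d₁) = φ(0.38) = 0.3712
e^(−qT) = e^(−0.027·1) = 0.9734
vega = S·e^(−qT)·φ(d₁)·√T = 239·0.9734·0.3712·1.0000 = 86.3569
(Vega is the same for a European call and put with the same parameters.)

86.36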